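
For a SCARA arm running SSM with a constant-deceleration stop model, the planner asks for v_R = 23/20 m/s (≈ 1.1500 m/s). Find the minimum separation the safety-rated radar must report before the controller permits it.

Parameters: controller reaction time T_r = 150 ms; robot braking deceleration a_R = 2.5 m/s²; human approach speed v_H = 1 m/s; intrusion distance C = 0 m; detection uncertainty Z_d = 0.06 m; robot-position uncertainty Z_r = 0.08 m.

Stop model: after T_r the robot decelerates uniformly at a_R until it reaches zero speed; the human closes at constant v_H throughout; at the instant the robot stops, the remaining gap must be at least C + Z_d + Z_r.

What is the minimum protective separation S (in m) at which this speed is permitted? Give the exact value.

stop time T_s = (23/20)/(5/2) = 0.4600 s
reaction-phase robot travel = 1.1500·0.1500 = 0.1725 m
braking distance = 1.1500²/(2·2.5000) = 0.2645 m
person approaches 1.0000·(0.1500+0.4600) = 0.6100 m
margins: 0.0000+0.0600+0.0800 = 0.1400 m
S_min ≈ 0.1725+0.2645+0.6100+0.1400  ⇒  S_min = 1187/1000 m

S_min = 1187/1000 m = 1.1870 m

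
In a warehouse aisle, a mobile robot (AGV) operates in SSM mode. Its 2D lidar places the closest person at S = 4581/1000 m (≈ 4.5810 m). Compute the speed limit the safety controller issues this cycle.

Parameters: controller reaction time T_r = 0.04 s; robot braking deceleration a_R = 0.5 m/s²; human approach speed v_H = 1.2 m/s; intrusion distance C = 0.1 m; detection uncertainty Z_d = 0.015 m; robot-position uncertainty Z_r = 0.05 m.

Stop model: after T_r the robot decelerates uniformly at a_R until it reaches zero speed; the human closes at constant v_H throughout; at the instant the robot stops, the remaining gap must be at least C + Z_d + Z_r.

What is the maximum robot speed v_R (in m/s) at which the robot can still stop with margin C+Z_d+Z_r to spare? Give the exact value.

v_R_max = 6/5 m/s = 1.2000 m/s

quadratic (1)·v² + (61/25)·v + (-546/125) = 0
  disc = (61/25)² − 4·(1)·(-546/125) = 14641/625 ; √disc = 121/25
  v_R = (−(61/25) + 121/25) / (2·(1)) = 6/5 m/s
check:
T_s = v_R/a_R = (6/5)/(1/2) = 2.4000 s
robot in T_r: 1.2000·0.0400 = 0.0480 m
robot under decel: 1.2000²/(2·0.5000) = 1.4400 m
human over T_r+T_s: 1.2000·(0.0400+2.4000) = 2.9280 m
margins: 0.1000+0.0150+0.0500 = 0.1650 m
sum ≈ 0.0480+1.4400+2.9280+0.1650 ≈ 4.5810 m = S ✓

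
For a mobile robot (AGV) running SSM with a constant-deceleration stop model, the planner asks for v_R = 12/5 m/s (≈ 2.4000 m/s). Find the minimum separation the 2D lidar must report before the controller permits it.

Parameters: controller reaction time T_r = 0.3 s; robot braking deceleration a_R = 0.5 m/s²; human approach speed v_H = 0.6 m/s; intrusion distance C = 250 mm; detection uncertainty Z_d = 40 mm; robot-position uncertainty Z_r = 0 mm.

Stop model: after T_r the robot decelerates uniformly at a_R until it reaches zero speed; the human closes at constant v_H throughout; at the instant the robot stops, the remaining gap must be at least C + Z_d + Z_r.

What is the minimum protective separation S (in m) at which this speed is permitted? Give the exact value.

S_min = 983/100 m = 9.8300 m

stop time T_s = (12/5)/(1/2) = 4.8000 s
robot in T_r: 2.4000·0.3000 = 0.7200 m
robot covers 2.4000·4.8000 − ½·0.5000·4.8000² = 5.7600 m while stopping
human closes 0.6000·5.1000 = 3.0600 m
margins: 0.2500+0.0400+0.0000 = 0.2900 m
S_min ≈ 0.7200+5.7600+3.0600+0.2900  ⇒  S_min = 983/100 m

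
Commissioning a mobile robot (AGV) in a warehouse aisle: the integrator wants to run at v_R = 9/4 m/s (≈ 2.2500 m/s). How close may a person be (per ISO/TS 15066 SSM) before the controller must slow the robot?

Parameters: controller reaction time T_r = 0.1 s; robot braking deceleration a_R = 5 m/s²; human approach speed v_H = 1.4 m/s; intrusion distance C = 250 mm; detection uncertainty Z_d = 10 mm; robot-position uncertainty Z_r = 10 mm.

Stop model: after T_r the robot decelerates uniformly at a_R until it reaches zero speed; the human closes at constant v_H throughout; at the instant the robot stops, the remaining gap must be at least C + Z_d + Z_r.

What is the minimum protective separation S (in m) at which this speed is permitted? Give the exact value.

T_s = v_R/a_R = (9/4)/5 = 0.4500 s
robot covers v_R·T_r = 2.2500·0.1000 = 0.2250 m before braking
braking distance = 2.2500²/(2·5.0000) = 0.5062 m
person approaches 1.4000·(0.1000+0.4500) = 0.7700 m
C+Z_d+Z_r = 0.2500+0.0100+0.0100 = 0.2700 m
S_min ≈ 0.2250+0.5062+0.7700+0.2700  ⇒  S_min = 1417/800 m

S_min = 1417/800 m = 1.7712 m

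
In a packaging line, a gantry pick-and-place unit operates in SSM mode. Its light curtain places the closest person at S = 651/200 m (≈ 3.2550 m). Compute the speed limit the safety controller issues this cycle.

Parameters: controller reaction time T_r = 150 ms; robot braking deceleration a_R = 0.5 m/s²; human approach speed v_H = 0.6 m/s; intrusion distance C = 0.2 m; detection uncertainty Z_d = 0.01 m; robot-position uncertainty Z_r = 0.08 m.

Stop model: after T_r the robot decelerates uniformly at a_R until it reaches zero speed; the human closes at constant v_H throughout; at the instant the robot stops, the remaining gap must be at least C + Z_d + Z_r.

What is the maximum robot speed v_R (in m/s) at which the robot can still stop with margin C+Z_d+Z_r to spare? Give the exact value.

v_R_max = 23/20 m/s = 1.1500 m/s

collect terms ⇒ (1)·v_R² + (27/20)·v_R + (-23/8) = 0
  disc = (27/20)² − 4·(1)·(-23/8) = 5329/400 ; √disc = 73/20
  v_R = (−(27/20) + 73/20) / (2·(1)) = 23/20 m/s
check:
braking lasts T_s = (23/20)/(1/2) = 2.3000 s
robot covers v_R·T_r = 1.1500·0.1500 = 0.1725 m before braking
robot under decel: 1.1500²/(2·0.5000) = 1.3225 m
human over T_r+T_s: 0.6000·(0.1500+2.3000) = 1.4700 m
C+Z_d+Z_r = 0.2000+0.0100+0.0800 = 0.2900 m
sum ≈ 0.1725+1.3225+1.4700+0.2900 ≈ 3.2550 m = S ✓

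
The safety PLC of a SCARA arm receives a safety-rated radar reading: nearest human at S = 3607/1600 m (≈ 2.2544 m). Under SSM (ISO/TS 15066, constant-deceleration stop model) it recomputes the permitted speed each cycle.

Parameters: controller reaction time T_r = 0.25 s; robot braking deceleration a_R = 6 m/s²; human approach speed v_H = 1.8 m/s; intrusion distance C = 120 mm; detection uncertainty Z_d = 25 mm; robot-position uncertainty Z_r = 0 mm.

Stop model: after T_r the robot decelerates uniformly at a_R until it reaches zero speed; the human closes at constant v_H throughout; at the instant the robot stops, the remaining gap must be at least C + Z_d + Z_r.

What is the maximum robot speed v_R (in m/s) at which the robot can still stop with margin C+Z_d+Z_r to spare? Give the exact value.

at the boundary: (1/12)·v² + (11/20)·v + (-531/320) = 0
  disc = (11/20)² − 4·(1/12)·(-531/320) = 1369/1600 ; √disc = 37/40
  v_R = (−(11/20) + 37/40) / (2·(1/12)) = 9/4 m/s
check:
T_s = v_R/a_R = (9/4)/6 = 0.3750 s
robot covers v_R·T_r = 2.2500·0.2500 = 0.5625 m before braking
braking distance = 2.2500²/(2·6.0000) = 0.4219 m
human closes 1.8000·0.6250 = 1.1250 m
C+Z_d+Z_r = 0.1200+0.0250+0.0000 = 0.1450 m
sum ≈ 0.5625+0.4219+1.1250+0.1450 ≈ 2.2544 m = S ✓

v_R_max = 9/4 m/s = 2.2500 m/s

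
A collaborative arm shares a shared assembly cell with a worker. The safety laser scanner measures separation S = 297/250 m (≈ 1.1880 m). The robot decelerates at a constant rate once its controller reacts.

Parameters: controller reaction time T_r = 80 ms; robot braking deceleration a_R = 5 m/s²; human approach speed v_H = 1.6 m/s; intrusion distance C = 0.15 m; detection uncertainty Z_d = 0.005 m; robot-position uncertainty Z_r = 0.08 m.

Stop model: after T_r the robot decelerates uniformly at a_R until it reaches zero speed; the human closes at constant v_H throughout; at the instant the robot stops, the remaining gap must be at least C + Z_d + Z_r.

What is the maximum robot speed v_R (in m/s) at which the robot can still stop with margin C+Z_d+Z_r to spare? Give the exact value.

v_R_max = 3/2 m/s = 1.5000 m/s

at the boundary: (1/10)·v² + (2/5)·v + (-33/40) = 0
  disc = (2/5)² − 4·(1/10)·(-33/40) = 49/100 ; √disc = 7/10
  v_R = (−(2/5) + 7/10) / (2·(1/10)) = 3/2 m/s
check:
braking lasts T_s = (3/2)/5 = 0.3000 s
robot covers v_R·T_r = 1.5000·0.0800 = 0.1200 m before braking
robot under decel: 1.5000²/(2·5.0000) = 0.2250 m
human closes 1.6000·0.3800 = 0.6080 m
residual clearance needed = 0.1500+0.0050+0.0800 = 0.2350 m
sum ≈ 0.1200+0.2250+0.6080+0.2350 ≈ 1.1880 m = S ✓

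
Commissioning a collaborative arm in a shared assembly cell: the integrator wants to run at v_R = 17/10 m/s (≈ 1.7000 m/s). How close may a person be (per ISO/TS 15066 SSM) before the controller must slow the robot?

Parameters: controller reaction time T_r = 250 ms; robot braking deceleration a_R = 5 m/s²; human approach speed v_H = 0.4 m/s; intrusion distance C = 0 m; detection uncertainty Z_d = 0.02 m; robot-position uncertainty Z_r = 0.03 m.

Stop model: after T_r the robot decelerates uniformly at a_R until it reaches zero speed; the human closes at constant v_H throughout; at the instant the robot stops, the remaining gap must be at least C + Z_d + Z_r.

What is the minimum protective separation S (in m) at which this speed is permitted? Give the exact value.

stop time T_s = (17/10)/5 = 0.3400 s
reaction-phase robot travel = 1.7000·0.2500 = 0.4250 m
robot covers 1.7000·0.3400 − ½·5.0000·0.3400² = 0.2890 m while stopping
human closes 0.4000·0.5900 = 0.2360 m
residual clearance needed = 0.0000+0.0200+0.0300 = 0.0500 m
S_min ≈ 0.4250+0.2890+0.2360+0.0500  ⇒  S_min = 1 m

S_min = 1 m = 1.0000 m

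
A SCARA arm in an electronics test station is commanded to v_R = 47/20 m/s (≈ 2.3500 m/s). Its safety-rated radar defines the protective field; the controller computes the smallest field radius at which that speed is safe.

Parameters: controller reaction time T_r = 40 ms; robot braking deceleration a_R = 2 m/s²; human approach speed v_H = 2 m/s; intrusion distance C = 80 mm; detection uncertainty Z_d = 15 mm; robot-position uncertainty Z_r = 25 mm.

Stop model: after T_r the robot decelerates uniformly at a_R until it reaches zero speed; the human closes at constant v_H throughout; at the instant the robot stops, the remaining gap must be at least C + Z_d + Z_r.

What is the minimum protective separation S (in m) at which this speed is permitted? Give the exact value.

S_min = 32197/8000 m = 4.0246 m

T_s = v_R/a_R = (47/20)/2 = 1.1750 s
robot in T_r: 2.3500·0.0400 = 0.0940 m
robot under decel: 2.3500²/(2·2.0000) = 1.3806 m
human closes 2.0000·1.2150 = 2.4300 m
C+Z_d+Z_r = 0.0800+0.0150+0.0250 = 0.1200 m
S_min ≈ 0.0940+1.3806+2.4300+0.1200  ⇒  S_min = 32197/8000 m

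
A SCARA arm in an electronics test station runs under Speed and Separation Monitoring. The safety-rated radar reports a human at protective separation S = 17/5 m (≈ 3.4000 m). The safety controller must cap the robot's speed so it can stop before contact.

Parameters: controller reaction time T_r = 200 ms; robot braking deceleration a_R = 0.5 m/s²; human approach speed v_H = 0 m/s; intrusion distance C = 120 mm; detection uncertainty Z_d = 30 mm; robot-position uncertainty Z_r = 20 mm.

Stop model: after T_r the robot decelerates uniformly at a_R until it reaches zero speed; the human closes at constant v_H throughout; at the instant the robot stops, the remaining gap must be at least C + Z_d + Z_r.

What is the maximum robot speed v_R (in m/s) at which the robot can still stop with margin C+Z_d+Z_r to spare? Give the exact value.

quadratic (1)·v² + (1/5)·v + (-323/100) = 0
  disc = (1/5)² − 4·(1)·(-323/100) = 324/25 ; √disc = 18/5
  v_R = (−(1/5) + 18/5) / (2·(1)) = 17/10 m/s
check:
braking lasts T_s = (17/10)/(1/2) = 3.4000 s
robot in T_r: 1.7000·0.2000 = 0.3400 m
robot under decel: 1.7000²/(2·0.5000) = 2.8900 m
human closes 0.0000·3.6000 = 0.0000 m
C+Z_d+Z_r = 0.1200+0.0300+0.0200 = 0.1700 m
sum ≈ 0.3400+2.8900+0.0000+0.1700 ≈ 3.4000 m = S ✓

v_R_max = 17/10 m/s = 1.7000 m/s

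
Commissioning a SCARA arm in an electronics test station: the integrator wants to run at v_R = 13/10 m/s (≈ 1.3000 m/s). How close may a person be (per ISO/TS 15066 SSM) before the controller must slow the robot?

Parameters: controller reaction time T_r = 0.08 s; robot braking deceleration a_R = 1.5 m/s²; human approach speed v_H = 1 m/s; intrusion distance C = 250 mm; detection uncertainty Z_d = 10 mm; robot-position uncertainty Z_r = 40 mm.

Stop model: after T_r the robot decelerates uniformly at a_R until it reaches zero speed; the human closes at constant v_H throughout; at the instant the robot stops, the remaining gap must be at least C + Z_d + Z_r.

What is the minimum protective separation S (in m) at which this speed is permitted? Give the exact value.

braking lasts T_s = (13/10)/(3/2) = 0.8667 s
robot covers v_R·T_r = 1.3000·0.0800 = 0.1040 m before braking
robot covers 1.3000·0.8667 − ½·1.5000·0.8667² = 0.5633 m while stopping
human over T_r+T_s: 1.0000·(0.0800+0.8667) = 0.9467 m
C+Z_d+Z_r = 0.2500+0.0100+0.0400 = 0.3000 m
S_min ≈ 0.1040+0.5633+0.9467+0.3000  ⇒  S_min = 957/500 m

S_min = 957/500 m = 1.9140 m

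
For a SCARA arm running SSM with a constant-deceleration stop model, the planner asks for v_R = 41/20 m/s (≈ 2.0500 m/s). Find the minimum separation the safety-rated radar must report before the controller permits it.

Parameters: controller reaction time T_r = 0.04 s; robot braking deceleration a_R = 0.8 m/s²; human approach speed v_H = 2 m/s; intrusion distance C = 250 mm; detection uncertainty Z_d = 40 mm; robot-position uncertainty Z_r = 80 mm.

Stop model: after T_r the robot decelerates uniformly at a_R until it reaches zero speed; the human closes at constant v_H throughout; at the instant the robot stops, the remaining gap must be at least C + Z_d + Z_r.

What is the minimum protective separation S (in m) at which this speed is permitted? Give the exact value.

T_s = v_R/a_R = (41/20)/(4/5) = 2.5625 s
robot in T_r: 2.0500·0.0400 = 0.0820 m
robot covers 2.0500·2.5625 − ½·0.8000·2.5625² = 2.6266 m while stopping
human over T_r+T_s: 2.0000·(0.0400+2.5625) = 5.2050 m
residual clearance needed = 0.2500+0.0400+0.0800 = 0.3700 m
S_min ≈ 0.0820+2.6266+5.2050+0.3700  ⇒  S_min = 132537/16000 m

S_min = 132537/16000 m = 8.2836 m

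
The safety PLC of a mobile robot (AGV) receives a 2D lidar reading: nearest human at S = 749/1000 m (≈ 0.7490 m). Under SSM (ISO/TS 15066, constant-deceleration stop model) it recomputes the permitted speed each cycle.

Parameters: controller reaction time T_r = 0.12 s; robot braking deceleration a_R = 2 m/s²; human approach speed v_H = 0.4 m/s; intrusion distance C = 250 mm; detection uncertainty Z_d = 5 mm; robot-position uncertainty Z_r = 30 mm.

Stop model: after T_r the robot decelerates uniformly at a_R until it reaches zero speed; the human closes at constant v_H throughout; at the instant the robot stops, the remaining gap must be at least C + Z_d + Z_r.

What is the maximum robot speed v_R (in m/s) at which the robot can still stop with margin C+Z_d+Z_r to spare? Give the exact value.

at the boundary: (1/4)·v² + (8/25)·v + (-52/125) = 0
  disc = (8/25)² − 4·(1/4)·(-52/125) = 324/625 ; √disc = 18/25
  v_R = (−(8/25) + 18/25) / (2·(1/4)) = 4/5 m/s
check:
stop time T_s = (4/5)/2 = 0.4000 s
reaction-phase robot travel = 0.8000·0.1200 = 0.0960 m
robot under decel: 0.8000²/(2·2.0000) = 0.1600 m
human over T_r+T_s: 0.4000·(0.1200+0.4000) = 0.2080 m
C+Z_d+Z_r = 0.2500+0.0050+0.0300 = 0.2850 m
sum ≈ 0.0960+0.1600+0.2080+0.2850 ≈ 0.7490 m = S ✓

v_R_max = 4/5 m/s = 0.8000 m/s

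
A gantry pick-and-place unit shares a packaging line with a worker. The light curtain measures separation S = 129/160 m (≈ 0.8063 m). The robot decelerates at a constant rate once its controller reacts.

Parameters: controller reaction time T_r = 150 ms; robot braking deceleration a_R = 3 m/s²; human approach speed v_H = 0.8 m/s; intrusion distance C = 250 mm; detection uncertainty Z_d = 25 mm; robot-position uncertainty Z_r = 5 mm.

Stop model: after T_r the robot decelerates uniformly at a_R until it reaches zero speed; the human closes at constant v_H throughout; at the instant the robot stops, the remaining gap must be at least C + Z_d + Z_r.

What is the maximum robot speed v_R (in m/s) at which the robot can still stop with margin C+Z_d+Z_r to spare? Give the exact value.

quadratic (1/6)·v² + (5/12)·v + (-13/32) = 0
  disc = (5/12)² − 4·(1/6)·(-13/32) = 4/9 ; √disc = 2/3
  v_R = (−(5/12) + 2/3) / (2·(1/6)) = 3/4 m/s
check:
T_s = v_R/a_R = (3/4)/3 = 0.2500 s
robot in T_r: 0.7500·0.1500 = 0.1125 m
braking distance = 0.7500²/(2·3.0000) = 0.0938 m
human closes 0.8000·0.4000 = 0.3200 m
C+Z_d+Z_r = 0.2500+0.0250+0.0050 = 0.2800 m
sum ≈ 0.1125+0.0938+0.3200+0.2800 ≈ 0.8063 m = S ✓

v_R_max = 3/4 m/s = 0.7500 m/s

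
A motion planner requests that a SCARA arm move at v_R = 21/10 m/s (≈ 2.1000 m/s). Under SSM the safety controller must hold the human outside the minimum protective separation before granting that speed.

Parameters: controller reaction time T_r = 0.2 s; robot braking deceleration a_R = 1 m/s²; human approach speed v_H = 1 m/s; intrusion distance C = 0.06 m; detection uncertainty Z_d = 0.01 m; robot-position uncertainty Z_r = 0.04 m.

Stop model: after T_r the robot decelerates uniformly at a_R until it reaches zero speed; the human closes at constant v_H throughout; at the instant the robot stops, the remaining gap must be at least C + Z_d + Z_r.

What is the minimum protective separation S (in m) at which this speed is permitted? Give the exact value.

S_min = 1007/200 m = 5.0350 m

stop time T_s = (21/10)/1 = 2.1000 s
robot in T_r: 2.1000·0.2000 = 0.4200 m
robot under decel: 2.1000²/(2·1.0000) = 2.2050 m
human closes 1.0000·2.3000 = 2.3000 m
C+Z_d+Z_r = 0.0600+0.0100+0.0400 = 0.1100 m
S_min ≈ 0.4200+2.2050+2.3000+0.1100  ⇒  S_min = 1007/200 m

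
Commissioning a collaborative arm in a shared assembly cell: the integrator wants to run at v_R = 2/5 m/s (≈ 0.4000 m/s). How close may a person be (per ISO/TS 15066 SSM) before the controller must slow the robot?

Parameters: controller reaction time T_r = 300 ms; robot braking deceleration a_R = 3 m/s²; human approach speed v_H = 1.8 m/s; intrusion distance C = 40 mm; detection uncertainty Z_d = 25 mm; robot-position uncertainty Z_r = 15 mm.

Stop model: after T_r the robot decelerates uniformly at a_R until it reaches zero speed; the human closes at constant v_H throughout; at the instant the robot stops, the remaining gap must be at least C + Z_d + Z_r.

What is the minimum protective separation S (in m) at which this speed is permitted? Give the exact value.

S_min = 151/150 m = 1.0067 m

braking lasts T_s = (2/5)/3 = 0.1333 s
reaction-phase robot travel = 0.4000·0.3000 = 0.1200 m
robot covers 0.4000·0.1333 − ½·3.0000·0.1333² = 0.0267 m while stopping
human closes 1.8000·0.4333 = 0.7800 m
residual clearance needed = 0.0400+0.0250+0.0150 = 0.0800 m
S_min ≈ 0.1200+0.0267+0.7800+0.0800  ⇒  S_min = 151/150 m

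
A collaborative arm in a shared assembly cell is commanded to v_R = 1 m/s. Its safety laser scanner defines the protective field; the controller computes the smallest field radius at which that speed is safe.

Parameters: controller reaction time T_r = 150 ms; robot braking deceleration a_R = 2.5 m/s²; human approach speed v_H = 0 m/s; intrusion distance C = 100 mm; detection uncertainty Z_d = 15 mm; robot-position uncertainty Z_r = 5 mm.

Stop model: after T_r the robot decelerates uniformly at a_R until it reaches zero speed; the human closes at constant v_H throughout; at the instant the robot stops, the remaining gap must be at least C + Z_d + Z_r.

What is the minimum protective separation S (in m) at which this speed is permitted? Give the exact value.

S_min = 47/100 m = 0.4700 m

braking lasts T_s = 1/(5/2) = 0.4000 s
robot in T_r: 1.0000·0.1500 = 0.1500 m
braking distance = 1.0000²/(2·2.5000) = 0.2000 m
human closes 0.0000·0.5500 = 0.0000 m
margins: 0.1000+0.0150+0.0050 = 0.1200 m
S_min ≈ 0.1500+0.2000+0.0000+0.1200  ⇒  S_min = 47/100 m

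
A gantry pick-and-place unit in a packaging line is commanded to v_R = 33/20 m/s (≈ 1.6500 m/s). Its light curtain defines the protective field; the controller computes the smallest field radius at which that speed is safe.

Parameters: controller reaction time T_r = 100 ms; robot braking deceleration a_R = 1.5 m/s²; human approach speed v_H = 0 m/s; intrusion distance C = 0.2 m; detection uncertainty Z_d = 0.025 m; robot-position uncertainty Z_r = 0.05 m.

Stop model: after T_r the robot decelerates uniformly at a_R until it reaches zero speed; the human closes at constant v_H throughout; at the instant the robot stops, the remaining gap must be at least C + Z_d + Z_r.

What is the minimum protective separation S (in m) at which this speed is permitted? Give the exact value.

S_min = 539/400 m = 1.3475 m

braking lasts T_s = (33/20)/(3/2) = 1.1000 s
robot in T_r: 1.6500·0.1000 = 0.1650 m
braking distance = 1.6500²/(2·1.5000) = 0.9075 m
human over T_r+T_s: 0.0000·(0.1000+1.1000) = 0.0000 m
residual clearance needed = 0.2000+0.0250+0.0500 = 0.2750 m
S_min ≈ 0.1650+0.9075+0.0000+0.2750  ⇒  S_min = 539/400 m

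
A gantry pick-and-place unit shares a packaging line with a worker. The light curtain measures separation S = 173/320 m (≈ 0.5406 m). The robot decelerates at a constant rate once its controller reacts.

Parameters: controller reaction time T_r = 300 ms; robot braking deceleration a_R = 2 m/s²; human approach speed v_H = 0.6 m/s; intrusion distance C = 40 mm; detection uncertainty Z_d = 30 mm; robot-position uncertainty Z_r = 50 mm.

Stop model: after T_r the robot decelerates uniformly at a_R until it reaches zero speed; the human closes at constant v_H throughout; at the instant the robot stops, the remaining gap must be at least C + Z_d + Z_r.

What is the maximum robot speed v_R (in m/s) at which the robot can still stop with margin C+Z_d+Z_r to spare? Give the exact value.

at the boundary: (1/4)·v² + (3/5)·v + (-77/320) = 0
  disc = (3/5)² − 4·(1/4)·(-77/320) = 961/1600 ; √disc = 31/40
  v_R = (−(3/5) + 31/40) / (2·(1/4)) = 7/20 m/s
check:
T_s = v_R/a_R = (7/20)/2 = 0.1750 s
reaction-phase robot travel = 0.3500·0.3000 = 0.1050 m
robot under decel: 0.3500²/(2·2.0000) = 0.0306 m
human over T_r+T_s: 0.6000·(0.3000+0.1750) = 0.2850 m
C+Z_d+Z_r = 0.0400+0.0300+0.0500 = 0.1200 m
sum ≈ 0.1050+0.0306+0.2850+0.1200 ≈ 0.5406 m = S ✓

v_R_max = 7/20 m/s = 0.3500 m/s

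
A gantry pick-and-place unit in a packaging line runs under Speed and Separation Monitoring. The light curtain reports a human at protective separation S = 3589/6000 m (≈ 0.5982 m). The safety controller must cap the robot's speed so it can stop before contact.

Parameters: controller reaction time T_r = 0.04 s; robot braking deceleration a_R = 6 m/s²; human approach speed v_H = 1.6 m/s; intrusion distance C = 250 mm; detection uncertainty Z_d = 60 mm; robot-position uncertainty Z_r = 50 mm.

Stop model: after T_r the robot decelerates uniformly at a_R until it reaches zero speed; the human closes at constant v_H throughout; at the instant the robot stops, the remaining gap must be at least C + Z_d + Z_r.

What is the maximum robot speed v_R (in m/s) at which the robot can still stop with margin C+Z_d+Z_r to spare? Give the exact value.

quadratic (1/12)·v² + (23/75)·v + (-209/1200) = 0
  disc = (23/75)² − 4·(1/12)·(-209/1200) = 1521/10000 ; √disc = 39/100
  v_R = (−(23/75) + 39/100) / (2·(1/12)) = 1/2 m/s
check:
braking lasts T_s = (1/2)/6 = 0.0833 s
reaction-phase robot travel = 0.5000·0.0400 = 0.0200 m
robot under decel: 0.5000²/(2·6.0000) = 0.0208 m
human over T_r+T_s: 1.6000·(0.0400+0.0833) = 0.1973 m
C+Z_d+Z_r = 0.2500+0.0600+0.0500 = 0.3600 m
sum ≈ 0.0200+0.0208+0.1973+0.3600 ≈ 0.5982 m = S ✓

v_R_max = 1/2 m/s = 0.5000 m/s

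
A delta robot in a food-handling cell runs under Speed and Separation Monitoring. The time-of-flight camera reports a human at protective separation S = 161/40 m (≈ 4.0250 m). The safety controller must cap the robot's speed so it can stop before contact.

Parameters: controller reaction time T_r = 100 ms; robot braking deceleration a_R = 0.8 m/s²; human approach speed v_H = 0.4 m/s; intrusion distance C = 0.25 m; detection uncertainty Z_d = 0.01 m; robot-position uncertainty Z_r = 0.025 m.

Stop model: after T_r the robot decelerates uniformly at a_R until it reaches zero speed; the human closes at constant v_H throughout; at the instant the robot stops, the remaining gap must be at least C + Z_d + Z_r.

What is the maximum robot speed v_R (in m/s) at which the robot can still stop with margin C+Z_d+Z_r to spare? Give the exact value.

v_R_max = 2 m/s = 2.0000 m/s

quadratic (5/8)·v² + (3/5)·v + (-37/10) = 0
  disc = (3/5)² − 4·(5/8)·(-37/10) = 961/100 ; √disc = 31/10
  v_R = (−(3/5) + 31/10) / (2·(5/8)) = 2 m/s
check:
stop time T_s = 2/(4/5) = 2.5000 s
reaction-phase robot travel = 2.0000·0.1000 = 0.2000 m
robot covers 2.0000·2.5000 − ½·0.8000·2.5000² = 2.5000 m while stopping
human over T_r+T_s: 0.4000·(0.1000+2.5000) = 1.0400 m
residual clearance needed = 0.2500+0.0100+0.0250 = 0.2850 m
sum ≈ 0.2000+2.5000+1.0400+0.2850 ≈ 4.0250 m = S ✓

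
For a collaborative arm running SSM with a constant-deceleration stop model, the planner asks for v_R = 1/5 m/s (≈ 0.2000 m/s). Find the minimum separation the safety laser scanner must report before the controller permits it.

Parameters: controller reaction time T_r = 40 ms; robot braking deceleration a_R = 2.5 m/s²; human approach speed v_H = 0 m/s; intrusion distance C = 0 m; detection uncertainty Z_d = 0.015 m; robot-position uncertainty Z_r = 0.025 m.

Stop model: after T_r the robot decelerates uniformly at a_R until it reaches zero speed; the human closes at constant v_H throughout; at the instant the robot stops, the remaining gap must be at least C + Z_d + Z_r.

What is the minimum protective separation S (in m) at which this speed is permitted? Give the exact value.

S_min = 7/125 m = 0.0560 m

stop time T_s = (1/5)/(5/2) = 0.0800 s
robot covers v_R·T_r = 0.2000·0.0400 = 0.0080 m before braking
robot covers 0.2000·0.0800 − ½·2.5000·0.0800² = 0.0080 m while stopping
person approaches 0.0000·(0.0400+0.0800) = 0.0000 m
C+Z_d+Z_r = 0.0000+0.0150+0.0250 = 0.0400 m
S_min ≈ 0.0080+0.0080+0.0000+0.0400  ⇒  S_min = 7/125 m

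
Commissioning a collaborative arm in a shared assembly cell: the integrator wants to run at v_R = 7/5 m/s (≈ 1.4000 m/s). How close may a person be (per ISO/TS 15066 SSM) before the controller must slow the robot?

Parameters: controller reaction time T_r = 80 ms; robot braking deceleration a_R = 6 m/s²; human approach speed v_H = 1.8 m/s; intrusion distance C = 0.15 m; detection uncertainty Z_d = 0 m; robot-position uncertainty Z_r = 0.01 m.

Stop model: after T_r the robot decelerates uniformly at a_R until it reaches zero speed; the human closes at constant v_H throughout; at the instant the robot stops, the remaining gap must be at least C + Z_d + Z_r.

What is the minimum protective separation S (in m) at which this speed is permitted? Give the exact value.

braking lasts T_s = (7/5)/6 = 0.2333 s
robot covers v_R·T_r = 1.4000·0.0800 = 0.1120 m before braking
robot under decel: 1.4000²/(2·6.0000) = 0.1633 m
human closes 1.8000·0.3133 = 0.5640 m
margins: 0.1500+0.0000+0.0100 = 0.1600 m
S_min ≈ 0.1120+0.1633+0.5640+0.1600  ⇒  S_min = 1499/1500 m

S_min = 1499/1500 m = 0.9993 m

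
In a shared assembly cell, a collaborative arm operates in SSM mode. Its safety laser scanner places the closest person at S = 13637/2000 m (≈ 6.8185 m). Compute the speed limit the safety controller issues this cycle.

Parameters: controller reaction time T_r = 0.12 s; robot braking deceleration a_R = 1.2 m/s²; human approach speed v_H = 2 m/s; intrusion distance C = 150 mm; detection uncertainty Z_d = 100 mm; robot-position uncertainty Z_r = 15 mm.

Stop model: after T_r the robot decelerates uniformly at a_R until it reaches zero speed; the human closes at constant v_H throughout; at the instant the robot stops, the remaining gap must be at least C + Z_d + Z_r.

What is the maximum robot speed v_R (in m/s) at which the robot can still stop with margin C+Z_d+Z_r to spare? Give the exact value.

v_R_max = 23/10 m/s = 2.3000 m/s

collect terms ⇒ (5/12)·v_R² + (134/75)·v_R + (-12627/2000) = 0
  disc = (134/75)² − 4·(5/12)·(-12627/2000) = 1234321/90000 ; √disc = 1111/300
  v_R = (−(134/75) + 1111/300) / (2·(5/12)) = 23/10 m/s
check:
braking lasts T_s = (23/10)/(6/5) = 1.9167 s
reaction-phase robot travel = 2.3000·0.1200 = 0.2760 m
robot covers 2.3000·1.9167 − ½·1.2000·1.9167² = 2.2042 m while stopping
person approaches 2.0000·(0.1200+1.9167) = 4.0733 m
C+Z_d+Z_r = 0.1500+0.1000+0.0150 = 0.2650 m
sum ≈ 0.2760+2.2042+4.0733+0.2650 ≈ 6.8185 m = S ✓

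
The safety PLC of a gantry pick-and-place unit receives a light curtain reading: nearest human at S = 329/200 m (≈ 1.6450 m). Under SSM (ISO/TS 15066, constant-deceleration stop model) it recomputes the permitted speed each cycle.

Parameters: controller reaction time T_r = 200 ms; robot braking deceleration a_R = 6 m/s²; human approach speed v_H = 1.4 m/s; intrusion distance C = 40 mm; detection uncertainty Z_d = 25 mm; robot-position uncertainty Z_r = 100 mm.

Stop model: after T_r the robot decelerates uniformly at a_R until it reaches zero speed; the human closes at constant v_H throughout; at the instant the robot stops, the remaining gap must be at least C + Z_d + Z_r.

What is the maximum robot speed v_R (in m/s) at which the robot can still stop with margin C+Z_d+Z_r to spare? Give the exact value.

quadratic (1/12)·v² + (13/30)·v + (-6/5) = 0
  disc = (13/30)² − 4·(1/12)·(-6/5) = 529/900 ; √disc = 23/30
  v_R = (−(13/30) + 23/30) / (2·(1/12)) = 2 m/s
check:
T_s = v_R/a_R = 2/6 = 0.3333 s
robot covers v_R·T_r = 2.0000·0.2000 = 0.4000 m before braking
robot covers 2.0000·0.3333 − ½·6.0000·0.3333² = 0.3333 m while stopping
human over T_r+T_s: 1.4000·(0.2000+0.3333) = 0.7467 m
residual clearance needed = 0.0400+0.0250+0.1000 = 0.1650 m
sum ≈ 0.4000+0.3333+0.7467+0.1650 ≈ 1.6450 m = S ✓

v_R_max = 2 m/s = 2.0000 m/s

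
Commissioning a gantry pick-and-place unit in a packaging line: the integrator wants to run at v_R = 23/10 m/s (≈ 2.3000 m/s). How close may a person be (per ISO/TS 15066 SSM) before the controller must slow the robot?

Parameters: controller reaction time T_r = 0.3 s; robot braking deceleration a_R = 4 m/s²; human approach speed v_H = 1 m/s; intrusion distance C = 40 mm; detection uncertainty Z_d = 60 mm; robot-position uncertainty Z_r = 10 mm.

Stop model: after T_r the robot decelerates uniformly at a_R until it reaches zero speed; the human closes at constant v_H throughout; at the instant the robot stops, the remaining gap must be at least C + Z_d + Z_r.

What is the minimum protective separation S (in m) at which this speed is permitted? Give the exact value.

stop time T_s = (23/10)/4 = 0.5750 s
reaction-phase robot travel = 2.3000·0.3000 = 0.6900 m
robot covers 2.3000·0.5750 − ½·4.0000·0.5750² = 0.6613 m while stopping
human closes 1.0000·0.8750 = 0.8750 m
residual clearance needed = 0.0400+0.0600+0.0100 = 0.1100 m
S_min ≈ 0.6900+0.6613+0.8750+0.1100  ⇒  S_min = 1869/800 m

S_min = 1869/800 m = 2.3363 m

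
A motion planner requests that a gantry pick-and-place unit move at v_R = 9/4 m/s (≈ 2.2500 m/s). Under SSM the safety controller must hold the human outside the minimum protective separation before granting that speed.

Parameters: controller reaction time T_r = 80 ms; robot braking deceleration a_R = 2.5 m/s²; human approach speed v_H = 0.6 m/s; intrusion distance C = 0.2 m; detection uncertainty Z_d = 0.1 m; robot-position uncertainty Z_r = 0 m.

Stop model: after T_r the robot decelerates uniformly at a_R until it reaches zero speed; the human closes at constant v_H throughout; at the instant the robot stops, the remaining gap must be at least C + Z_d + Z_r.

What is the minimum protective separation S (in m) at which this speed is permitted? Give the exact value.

braking lasts T_s = (9/4)/(5/2) = 0.9000 s
robot covers v_R·T_r = 2.2500·0.0800 = 0.1800 m before braking
robot covers 2.2500·0.9000 − ½·2.5000·0.9000² = 1.0125 m while stopping
human over T_r+T_s: 0.6000·(0.0800+0.9000) = 0.5880 m
margins: 0.2000+0.1000+0.0000 = 0.3000 m
S_min ≈ 0.1800+1.0125+0.5880+0.3000  ⇒  S_min = 4161/2000 m

S_min = 4161/2000 m = 2.0805 m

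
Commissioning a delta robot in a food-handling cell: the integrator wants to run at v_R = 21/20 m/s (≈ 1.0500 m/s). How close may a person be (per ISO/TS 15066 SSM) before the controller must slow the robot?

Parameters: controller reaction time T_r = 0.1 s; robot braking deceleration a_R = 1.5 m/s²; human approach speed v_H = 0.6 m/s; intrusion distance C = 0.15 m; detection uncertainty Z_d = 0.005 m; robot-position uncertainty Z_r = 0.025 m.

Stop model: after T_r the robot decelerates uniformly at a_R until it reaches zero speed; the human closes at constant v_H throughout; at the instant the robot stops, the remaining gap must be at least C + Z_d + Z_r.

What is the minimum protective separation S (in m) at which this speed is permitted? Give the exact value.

S_min = 453/400 m = 1.1325 m

stop time T_s = (21/20)/(3/2) = 0.7000 s
robot covers v_R·T_r = 1.0500·0.1000 = 0.1050 m before braking
robot covers 1.0500·0.7000 − ½·1.5000·0.7000² = 0.3675 m while stopping
human over T_r+T_s: 0.6000·(0.1000+0.7000) = 0.4800 m
residual clearance needed = 0.1500+0.0050+0.0250 = 0.1800 m
S_min ≈ 0.1050+0.3675+0.4800+0.1800  ⇒  S_min = 453/400 m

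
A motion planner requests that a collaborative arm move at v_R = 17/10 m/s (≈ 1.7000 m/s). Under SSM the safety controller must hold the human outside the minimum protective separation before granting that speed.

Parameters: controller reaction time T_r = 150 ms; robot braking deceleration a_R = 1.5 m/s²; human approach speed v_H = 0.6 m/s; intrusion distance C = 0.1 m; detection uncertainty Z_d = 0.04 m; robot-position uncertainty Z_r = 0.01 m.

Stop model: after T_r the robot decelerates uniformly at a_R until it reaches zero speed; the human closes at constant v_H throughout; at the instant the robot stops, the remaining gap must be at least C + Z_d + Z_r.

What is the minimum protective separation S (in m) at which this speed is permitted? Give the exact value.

S_min = 1283/600 m = 2.1383 m

stop time T_s = (17/10)/(3/2) = 1.1333 s
reaction-phase robot travel = 1.7000·0.1500 = 0.2550 m
robot under decel: 1.7000²/(2·1.5000) = 0.9633 m
human closes 0.6000·1.2833 = 0.7700 m
C+Z_d+Z_r = 0.1000+0.0400+0.0100 = 0.1500 m
S_min ≈ 0.2550+0.9633+0.7700+0.1500  ⇒  S_min = 1283/600 m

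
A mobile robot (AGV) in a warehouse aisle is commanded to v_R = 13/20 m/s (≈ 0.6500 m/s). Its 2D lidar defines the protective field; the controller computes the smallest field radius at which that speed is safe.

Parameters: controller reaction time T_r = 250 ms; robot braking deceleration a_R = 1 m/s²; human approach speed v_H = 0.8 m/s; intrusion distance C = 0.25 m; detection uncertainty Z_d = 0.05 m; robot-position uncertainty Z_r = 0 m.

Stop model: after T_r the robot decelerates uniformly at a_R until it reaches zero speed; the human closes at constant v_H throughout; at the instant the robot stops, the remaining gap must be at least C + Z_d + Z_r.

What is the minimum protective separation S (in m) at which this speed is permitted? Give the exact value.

braking lasts T_s = (13/20)/1 = 0.6500 s
reaction-phase robot travel = 0.6500·0.2500 = 0.1625 m
braking distance = 0.6500²/(2·1.0000) = 0.2112 m
human over T_r+T_s: 0.8000·(0.2500+0.6500) = 0.7200 m
margins: 0.2500+0.0500+0.0000 = 0.3000 m
S_min ≈ 0.1625+0.2112+0.7200+0.3000  ⇒  S_min = 223/160 m

S_min = 223/160 m = 1.3938 m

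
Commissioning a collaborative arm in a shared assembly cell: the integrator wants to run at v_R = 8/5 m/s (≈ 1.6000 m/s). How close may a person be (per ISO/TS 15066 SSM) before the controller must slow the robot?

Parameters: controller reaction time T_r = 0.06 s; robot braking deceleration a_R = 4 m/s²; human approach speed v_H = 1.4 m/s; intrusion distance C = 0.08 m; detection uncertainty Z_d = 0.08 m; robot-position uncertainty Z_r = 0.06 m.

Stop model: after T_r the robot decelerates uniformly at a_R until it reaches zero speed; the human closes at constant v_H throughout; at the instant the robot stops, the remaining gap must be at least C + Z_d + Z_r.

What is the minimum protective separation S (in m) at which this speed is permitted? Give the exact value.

braking lasts T_s = (8/5)/4 = 0.4000 s
robot covers v_R·T_r = 1.6000·0.0600 = 0.0960 m before braking
robot covers 1.6000·0.4000 − ½·4.0000·0.4000² = 0.3200 m while stopping
person approaches 1.4000·(0.0600+0.4000) = 0.6440 m
C+Z_d+Z_r = 0.0800+0.0800+0.0600 = 0.2200 m
S_min ≈ 0.0960+0.3200+0.6440+0.2200  ⇒  S_min = 32/25 m

S_min = 32/25 m = 1.2800 m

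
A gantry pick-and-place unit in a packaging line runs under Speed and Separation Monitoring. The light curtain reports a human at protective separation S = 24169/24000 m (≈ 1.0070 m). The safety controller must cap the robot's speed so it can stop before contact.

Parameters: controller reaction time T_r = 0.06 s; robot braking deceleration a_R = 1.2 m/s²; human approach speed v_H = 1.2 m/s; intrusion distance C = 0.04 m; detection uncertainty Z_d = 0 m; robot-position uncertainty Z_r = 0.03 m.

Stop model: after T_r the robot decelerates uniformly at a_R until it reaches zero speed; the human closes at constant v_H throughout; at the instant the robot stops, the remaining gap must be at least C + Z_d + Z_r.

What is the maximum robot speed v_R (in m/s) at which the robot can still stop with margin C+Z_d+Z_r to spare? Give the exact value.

v_R_max = 13/20 m/s = 0.6500 m/s

quadratic (5/12)·v² + (53/50)·v + (-20761/24000) = 0
  disc = (53/50)² − 4·(5/12)·(-20761/24000) = 923521/360000 ; √disc = 961/600
  v_R = (−(53/50) + 961/600) / (2·(5/12)) = 13/20 m/s
check:
T_s = v_R/a_R = (13/20)/(6/5) = 0.5417 s
robot in T_r: 0.6500·0.0600 = 0.0390 m
robot covers 0.6500·0.5417 − ½·1.2000·0.5417² = 0.1760 m while stopping
person approaches 1.2000·(0.0600+0.5417) = 0.7220 m
margins: 0.0400+0.0000+0.0300 = 0.0700 m
sum ≈ 0.0390+0.1760+0.7220+0.0700 ≈ 1.0070 m = S ✓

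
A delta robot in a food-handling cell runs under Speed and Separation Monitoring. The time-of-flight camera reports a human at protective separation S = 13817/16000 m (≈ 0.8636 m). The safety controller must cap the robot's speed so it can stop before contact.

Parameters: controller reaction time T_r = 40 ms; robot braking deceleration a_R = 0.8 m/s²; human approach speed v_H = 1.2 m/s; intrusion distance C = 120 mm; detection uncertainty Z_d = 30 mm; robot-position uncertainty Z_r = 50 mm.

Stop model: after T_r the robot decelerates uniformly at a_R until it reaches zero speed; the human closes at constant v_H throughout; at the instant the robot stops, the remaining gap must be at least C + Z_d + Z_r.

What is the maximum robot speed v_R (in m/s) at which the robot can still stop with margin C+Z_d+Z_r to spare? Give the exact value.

v_R_max = 7/20 m/s = 0.3500 m/s

quadratic (5/8)·v² + (77/50)·v + (-9849/16000) = 0
  disc = (77/50)² − 4·(5/8)·(-9849/16000) = 625681/160000 ; √disc = 791/400
  v_R = (−(77/50) + 791/400) / (2·(5/8)) = 7/20 m/s
check:
T_s = v_R/a_R = (7/20)/(4/5) = 0.4375 s
robot in T_r: 0.3500·0.0400 = 0.0140 m
robot under decel: 0.3500²/(2·0.8000) = 0.0766 m
human closes 1.2000·0.4775 = 0.5730 m
C+Z_d+Z_r = 0.1200+0.0300+0.0500 = 0.2000 m
sum ≈ 0.0140+0.0766+0.5730+0.2000 ≈ 0.8636 m = S ✓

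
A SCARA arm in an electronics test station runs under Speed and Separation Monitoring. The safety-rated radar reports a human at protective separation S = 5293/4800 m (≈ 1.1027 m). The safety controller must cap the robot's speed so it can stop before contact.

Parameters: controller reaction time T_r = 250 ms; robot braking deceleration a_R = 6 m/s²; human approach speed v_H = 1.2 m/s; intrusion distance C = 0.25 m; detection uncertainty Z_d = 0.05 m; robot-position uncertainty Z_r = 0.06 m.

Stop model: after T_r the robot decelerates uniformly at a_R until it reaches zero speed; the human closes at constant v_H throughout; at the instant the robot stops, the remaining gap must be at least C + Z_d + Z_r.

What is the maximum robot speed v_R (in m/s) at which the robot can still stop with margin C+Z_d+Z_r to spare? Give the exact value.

at the boundary: (1/12)·v² + (9/20)·v + (-85/192) = 0
  disc = (9/20)² − 4·(1/12)·(-85/192) = 5041/14400 ; √disc = 71/120
  v_R = (−(9/20) + 71/120) / (2·(1/12)) = 17/20 m/s
check:
braking lasts T_s = (17/20)/6 = 0.1417 s
robot in T_r: 0.8500·0.2500 = 0.2125 m
robot covers 0.8500·0.1417 − ½·6.0000·0.1417² = 0.0602 m while stopping
person approaches 1.2000·(0.2500+0.1417) = 0.4700 m
margins: 0.2500+0.0500+0.0600 = 0.3600 m
sum ≈ 0.2125+0.0602+0.4700+0.3600 ≈ 1.1027 m = S ✓

v_R_max = 17/20 m/s = 0.8500 m/s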